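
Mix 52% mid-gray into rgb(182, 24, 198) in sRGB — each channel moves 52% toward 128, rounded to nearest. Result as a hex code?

A 52% tone moves each channel 52% toward 128:
  R: 182 + 0.52×(128−182) = 182 − 28.08 = 153.92 → 154
  G: 24 + 0.52×(128−24) = 24 + 54.08 = 78.08 → 78
  B: 198 − 36.4 = 161.6 → 162
rgb(154, 78, 162) = #9A4EA2.

#9A4EA2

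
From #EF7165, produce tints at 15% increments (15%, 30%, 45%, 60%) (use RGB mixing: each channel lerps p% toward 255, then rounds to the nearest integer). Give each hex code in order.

#EF7165 is rgb(239, 113, 101).
15%: (239 + 2.4 = 241.4→241, 113 + 21.3 = 134.3→134, 101 + 23.1 = 124.1→124) → #F1867C
30%: (239 + 4.8 = 243.8→244, 113 + 42.6 = 155.6→156, 101 + 46.2 = 147.2→147) → #F49C93
45%: (239 + 7.2 = 246.2→246, 113 + 63.9 = 176.9→177, 101 + 69.3 = 170.3→170) → #F6B1AA
60%: (239 + 9.6 = 248.6→249, 113 + 85.2 = 198.2→198, 101 + 92.4 = 193.4→193) → #F9C6C1

#F1867C, #F49C93, #F6B1AA, #F9C6C1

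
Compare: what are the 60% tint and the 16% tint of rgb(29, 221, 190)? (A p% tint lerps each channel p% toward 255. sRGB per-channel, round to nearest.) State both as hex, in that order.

60% tint:
  R: 29 + 135.6 = 164.6 → 165
  G: 221 + 20.4 = 241.4 → 241
  B: 190 + 39 = 229 → 229
  → #A5F1E5
16% tint:
  R: 29 + 36.16 = 65.16 → 65
  G: 221 + 0.16×(255−221) = 221 + 5.44 = 226.44 → 226
  B: 190 + 0.16×(255−190) = 190 + 10.4 = 200.4 → 200
  → #41E2C8

#A5F1E5, #41E2C8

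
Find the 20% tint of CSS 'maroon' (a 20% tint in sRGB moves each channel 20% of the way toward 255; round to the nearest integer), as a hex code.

#993333

CSS maroon is rgb(128, 0, 0).
Lerp each channel 20% toward 255:
  R: 128 + 25.4 = 153.4 → 153
  G: 0 + 0.2×(255−0) = 0 + 51 = 51 → 51
  B: 0 + 0.2×(255−0) = 0 + 51 = 51 → 51
rgb(153, 51, 51) = #993333.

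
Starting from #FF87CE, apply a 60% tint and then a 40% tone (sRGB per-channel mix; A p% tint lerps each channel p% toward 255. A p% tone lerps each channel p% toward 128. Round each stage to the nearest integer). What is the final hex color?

#FF87CE is rgb(255, 135, 206).
A 60% tint moves each channel 60% toward 255:
  R: 255 + 0.6×(255−255) = 255 + 0 = 255 → 255
  G: 135 + 0.6×(255−135) = 135 + 72 = 207 → 207
  B: 206 + 29.4 = 235.4 → 235
After the tint: rgb(255, 207, 235) = #FFCFEB.
Lerp each channel 40% toward 128:
  R: 255 + 0.4×(128−255) = 255 − 50.8 = 204.2 → 204
  G: 207 + 0.4×(128−207) = 207 − 31.6 = 175.4 → 175
  B: 235 − 42.8 = 192.2 → 192
rgb(204, 175, 192) = #CCAFC0.

#CCAFC0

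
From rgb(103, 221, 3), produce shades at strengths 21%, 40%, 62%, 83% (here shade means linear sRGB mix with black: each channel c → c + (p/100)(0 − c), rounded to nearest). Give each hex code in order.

21%: (103 − 21.63 = 81.37→81, 221 − 46.41 = 174.59→175, 3 − 0.63 = 2.37→2) → #51AF02
40%: (103 − 41.2 = 61.8→62, 221 − 88.4 = 132.6→133, 3 − 1.2 = 1.8→2) → #3E8502
62%: (103 − 63.86 = 39.14→39, 221 − 137.02 = 83.98→84, 3 − 1.86 = 1.14→1) → #275401
83%: (103 − 85.49 = 17.51→18, 221 − 183.43 = 37.57→38, 3 − 2.49 = 0.51→1) → #122601

#51AF02, #3E8502, #275401, #122601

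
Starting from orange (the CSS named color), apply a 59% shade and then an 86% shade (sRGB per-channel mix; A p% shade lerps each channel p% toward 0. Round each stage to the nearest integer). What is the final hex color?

#0f0a00

CSS orange is rgb(255, 165, 0).
A 59% shade moves each channel 59% toward 0:
  R: 255 + 0.59×(0−255) = 255 − 150.45 = 104.55 → 105
  G: 165 + 0.59×(0−165) = 165 − 97.35 = 67.65 → 68
  B: 0 + 0.59×(0−0) = 0 + 0 = 0 → 0
After the shade: rgb(105, 68, 0) = #694400.
Per channel, c → c + 0.86(0 − c):
  R: 105 − 90.3 = 14.7 → 15
  G: 68 + 0.86×(0−68) = 68 − 58.48 = 9.52 → 10
  B: 0 + 0.86×(0−0) = 0 + 0 = 0 → 0
rgb(15, 10, 0) = #0f0a00.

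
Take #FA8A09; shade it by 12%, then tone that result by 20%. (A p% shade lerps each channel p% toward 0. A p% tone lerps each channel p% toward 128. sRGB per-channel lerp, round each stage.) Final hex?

#CA7A20

#FA8A09 is rgb(250, 138, 9).
Lerp each channel 12% toward 0:
  R: 250 − 30 = 220 → 220
  G: 138 − 16.56 = 121.44 → 121
  B: 9 + 0.12×(0−9) = 9 − 1.08 = 7.92 → 8
After the shade: rgb(220, 121, 8) = #DC7908.
Per channel, c → c + 0.2(128 − c):
  R: 220 + 0.2×(128−220) = 220 − 18.4 = 201.6 → 202
  G: 121 + 0.2×(128−121) = 121 + 1.4 = 122.4 → 122
  B: 8 + 0.2×(128−8) = 8 + 24 = 32 → 32
rgb(202, 122, 32) = #CA7A20.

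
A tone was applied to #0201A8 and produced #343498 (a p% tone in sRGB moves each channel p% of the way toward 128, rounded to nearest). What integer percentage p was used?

40%

#0201A8 is rgb(2, 1, 168); #343498 is rgb(52, 52, 152).
On the G channel (widest range): 52 ≈ 1 + (p/100)(128 − 1), so p ≈ 100×(52 − 1)/(128 − 1) = 5100/127 = 40.16.
p = 40 reproduces all three channels after rounding.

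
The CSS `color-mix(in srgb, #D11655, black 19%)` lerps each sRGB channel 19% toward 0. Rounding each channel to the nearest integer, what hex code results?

#D11655 is rgb(209, 22, 85).
Lerp each channel 19% toward 0:
  R: 209 + 0.19×(0−209) = 209 − 39.71 = 169.29 → 169
  G: 22 + 0.19×(0−22) = 22 − 4.18 = 17.82 → 18
  B: 85 − 16.15 = 68.85 → 69
rgb(169, 18, 69) = #A91245.

#A91245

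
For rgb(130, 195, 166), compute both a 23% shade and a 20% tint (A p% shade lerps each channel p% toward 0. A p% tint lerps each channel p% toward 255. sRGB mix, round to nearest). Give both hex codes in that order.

#649680, #9BCFB8

23% shade:
  R: 130 + 0.23×(0−130) = 130 − 29.9 = 100.1 → 100
  G: 195 − 44.85 = 150.15 → 150
  B: 166 − 38.18 = 127.82 → 128
  → #649680
20% tint:
  R: 130 + 25 = 155 → 155
  G: 195 + 12 = 207 → 207
  B: 166 + 0.2×(255−166) = 166 + 17.8 = 183.8 → 184
  → #9BCFB8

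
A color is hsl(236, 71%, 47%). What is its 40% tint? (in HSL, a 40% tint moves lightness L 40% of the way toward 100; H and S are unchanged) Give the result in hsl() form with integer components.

L moves 40% from 47 toward 100: 47 + 21.2 = 68.2 → 68.
H and S are unchanged.

hsl(236, 71%, 68%)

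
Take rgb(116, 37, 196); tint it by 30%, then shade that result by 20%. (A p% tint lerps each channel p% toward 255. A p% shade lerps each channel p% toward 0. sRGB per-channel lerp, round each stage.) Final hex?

#7E52AB

Lerp each channel 30% toward 255:
  R: 116 + 0.3×(255−116) = 116 + 41.7 = 157.7 → 158
  G: 37 + 0.3×(255−37) = 37 + 65.4 = 102.4 → 102
  B: 196 + 17.7 = 213.7 → 214
After the tint: rgb(158, 102, 214) = #9E66D6.
Per channel, c → c + 0.2(0 − c):
  R: 158 + 0.2×(0−158) = 158 − 31.6 = 126.4 → 126
  G: 102 + 0.2×(0−102) = 102 − 20.4 = 81.6 → 82
  B: 214 + 0.2×(0−214) = 214 − 42.8 = 171.2 → 171
rgb(126, 82, 171) = #7E52AB.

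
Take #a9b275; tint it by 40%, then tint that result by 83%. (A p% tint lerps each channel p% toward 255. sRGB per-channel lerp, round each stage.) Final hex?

#f6f7f1

#a9b275 is rgb(169, 178, 117).
Per channel, c → c + 0.4(255 − c):
  R: 169 + 34.4 = 203.4 → 203
  G: 178 + 0.4×(255−178) = 178 + 30.8 = 208.8 → 209
  B: 117 + 0.4×(255−117) = 117 + 55.2 = 172.2 → 172
After the tint: rgb(203, 209, 172) = #cbd1ac.
Lerp each channel 83% toward 255:
  R: 203 + 0.83×(255−203) = 203 + 43.16 = 246.16 → 246
  G: 209 + 38.18 = 247.18 → 247
  B: 172 + 68.89 = 240.89 → 241
rgb(246, 247, 241) = #f6f7f1.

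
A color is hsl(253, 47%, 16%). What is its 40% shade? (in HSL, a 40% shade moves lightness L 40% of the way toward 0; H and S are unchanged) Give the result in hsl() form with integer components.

L moves 40% from 16 toward 0: 16 − 6.4 = 9.6 → 10.
H and S are unchanged.

hsl(253, 47%, 10%)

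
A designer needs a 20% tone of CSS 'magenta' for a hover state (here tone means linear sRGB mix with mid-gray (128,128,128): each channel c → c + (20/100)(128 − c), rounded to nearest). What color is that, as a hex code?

#E61AE6

CSS magenta is rgb(255, 0, 255).
Lerp each channel 20% toward 128:
  R: 255 + 0.2×(128−255) = 255 − 25.4 = 229.6 → 230
  G: 0 + 0.2×(128−0) = 0 + 25.6 = 25.6 → 26
  B: 255 + 0.2×(128−255) = 255 − 25.4 = 229.6 → 230
rgb(230, 26, 230) = #E61AE6.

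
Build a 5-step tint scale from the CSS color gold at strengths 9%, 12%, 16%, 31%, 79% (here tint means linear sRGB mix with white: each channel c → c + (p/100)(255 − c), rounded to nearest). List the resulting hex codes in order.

CSS gold is rgb(255, 215, 0).
9%: (255→255, 215 + 3.6 = 218.6→219, 0 + 22.95 = 22.95→23) → #ffdb17
12%: (255→255, 215 + 4.8 = 219.8→220, 0 + 30.6 = 30.6→31) → #ffdc1f
16%: (255→255, 215 + 6.4 = 221.4→221, 0 + 40.8 = 40.8→41) → #ffdd29
31%: (255→255, 215 + 12.4 = 227.4→227, 0 + 79.05 = 79.05→79) → #ffe34f
79%: (255→255, 215 + 31.6 = 246.6→247, 0 + 201.45 = 201.45→201) → #fff7c9

#ffdb17, #ffdc1f, #ffdd29, #ffe34f, #fff7c9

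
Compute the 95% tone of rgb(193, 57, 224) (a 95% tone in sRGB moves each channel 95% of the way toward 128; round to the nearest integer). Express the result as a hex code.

Lerp each channel 95% toward 128:
  R: 193 + 0.95×(128−193) = 193 − 61.75 = 131.25 → 131
  G: 57 + 67.45 = 124.45 → 124
  B: 224 + 0.95×(128−224) = 224 − 91.2 = 132.8 → 133
rgb(131, 124, 133) = #837C85.

#837C85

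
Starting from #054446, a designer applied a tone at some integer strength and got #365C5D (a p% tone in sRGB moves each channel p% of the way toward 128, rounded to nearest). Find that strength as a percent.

40%

#054446 is rgb(5, 68, 70); #365C5D is rgb(54, 92, 93).
On the R channel (widest range): 54 ≈ 5 + (p/100)(128 − 5), so p ≈ 100×(54 − 5)/(128 − 5) = 4900/123 = 39.84.
p = 40 reproduces all three channels after rounding.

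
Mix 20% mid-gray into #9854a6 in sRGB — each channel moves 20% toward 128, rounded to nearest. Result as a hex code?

#9854a6 is rgb(152, 84, 166).
Lerp each channel 20% toward 128:
  R: 152 − 4.8 = 147.2 → 147
  G: 84 + 0.2×(128−84) = 84 + 8.8 = 92.8 → 93
  B: 166 + 0.2×(128−166) = 166 − 7.6 = 158.4 → 158
rgb(147, 93, 158) = #935d9e.

#935d9e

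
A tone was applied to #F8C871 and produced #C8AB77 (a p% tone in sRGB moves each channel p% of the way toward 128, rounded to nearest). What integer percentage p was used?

40%

#F8C871 is rgb(248, 200, 113); #C8AB77 is rgb(200, 171, 119).
On the R channel (widest range): 200 ≈ 248 + (p/100)(128 − 248), so p ≈ 100×(200 − 248)/(128 − 248) = -4800/-120 = 40.00.
p = 40 reproduces all three channels after rounding.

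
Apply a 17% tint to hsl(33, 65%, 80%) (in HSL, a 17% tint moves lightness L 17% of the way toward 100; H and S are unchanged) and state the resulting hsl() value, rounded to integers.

L moves 17% from 80 toward 100: 80 + 3.4 = 83.4 → 83.
H and S are unchanged.

hsl(33, 65%, 83%)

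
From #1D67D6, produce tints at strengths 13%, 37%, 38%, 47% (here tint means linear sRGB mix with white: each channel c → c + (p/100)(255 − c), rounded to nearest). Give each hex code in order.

#1D67D6 is rgb(29, 103, 214).
13%: (29 + 29.38 = 58.38→58, 103 + 19.76 = 122.76→123, 214 + 5.33 = 219.33→219) → #3A7BDB
37%: (29 + 83.62 = 112.62→113, 103 + 56.24 = 159.24→159, 214 + 15.17 = 229.17→229) → #719FE5
38%: (29 + 85.88 = 114.88→115, 103 + 57.76 = 160.76→161, 214 + 15.58 = 229.58→230) → #73A1E6
47%: (29 + 106.22 = 135.22→135, 103 + 71.44 = 174.44→174, 214 + 19.27 = 233.27→233) → #87AEE9

#3A7BDB, #719FE5, #73A1E6, #87AEE9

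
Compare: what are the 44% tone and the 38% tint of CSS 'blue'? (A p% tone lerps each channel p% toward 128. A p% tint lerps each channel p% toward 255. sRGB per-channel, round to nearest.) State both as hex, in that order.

CSS blue is rgb(0, 0, 255).
44% tone:
  R: 0 + 56.32 = 56.32 → 56
  G: 0 + 56.32 = 56.32 → 56
  B: 255 + 0.44×(128−255) = 255 − 55.88 = 199.12 → 199
  → #3838c7
38% tint:
  R: 0 + 0.38×(255−0) = 0 + 96.9 = 96.9 → 97
  G: 0 + 96.9 = 96.9 → 97
  B: 255 + 0.38×(255−255) = 255 + 0 = 255 → 255
  → #6161ff

#3838c7, #6161ff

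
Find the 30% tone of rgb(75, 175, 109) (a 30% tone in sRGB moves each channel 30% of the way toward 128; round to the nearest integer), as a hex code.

#5BA173

Lerp each channel 30% toward 128:
  R: 75 + 0.3×(128−75) = 75 + 15.9 = 90.9 → 91
  G: 175 − 14.1 = 160.9 → 161
  B: 109 + 0.3×(128−109) = 109 + 5.7 = 114.7 → 115
rgb(91, 161, 115) = #5BA173.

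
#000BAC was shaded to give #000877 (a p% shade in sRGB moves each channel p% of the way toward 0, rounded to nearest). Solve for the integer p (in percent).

31%

#000BAC is rgb(0, 11, 172); #000877 is rgb(0, 8, 119).
On the B channel (widest range): 119 ≈ 172 + (p/100)(0 − 172), so p ≈ 100×(119 − 172)/(0 − 172) = -5300/-172 = 30.81.
p = 31 reproduces all three channels after rounding.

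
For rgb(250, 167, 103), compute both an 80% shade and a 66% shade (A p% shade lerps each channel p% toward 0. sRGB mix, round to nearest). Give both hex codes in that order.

#322115, #553923

80% shade:
  R: 250 − 200 = 50 → 50
  G: 167 − 133.6 = 33.4 → 33
  B: 103 + 0.8×(0−103) = 103 − 82.4 = 20.6 → 21
  → #322115
66% shade:
  R: 250 + 0.66×(0−250) = 250 − 165 = 85 → 85
  G: 167 + 0.66×(0−167) = 167 − 110.22 = 56.78 → 57
  B: 103 + 0.66×(0−103) = 103 − 67.98 = 35.02 → 35
  → #553923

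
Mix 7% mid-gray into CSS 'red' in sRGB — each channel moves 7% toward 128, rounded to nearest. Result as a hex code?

#F60909

CSS red is rgb(255, 0, 0).
Lerp each channel 7% toward 128:
  R: 255 + 0.07×(128−255) = 255 − 8.89 = 246.11 → 246
  G: 0 + 0.07×(128−0) = 0 + 8.96 = 8.96 → 9
  B: 0 + 8.96 = 8.96 → 9
rgb(246, 9, 9) = #F60909.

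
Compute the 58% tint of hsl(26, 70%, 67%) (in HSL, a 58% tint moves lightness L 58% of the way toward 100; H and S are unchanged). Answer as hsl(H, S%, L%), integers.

hsl(26, 70%, 86%)

L moves 58% from 67 toward 100: 67 + 19.14 = 86.14 → 86.
H and S are unchanged.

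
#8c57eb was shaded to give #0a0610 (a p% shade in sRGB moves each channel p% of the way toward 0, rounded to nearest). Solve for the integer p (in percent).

#8c57eb is rgb(140, 87, 235); #0a0610 is rgb(10, 6, 16).
On the B channel (widest range): 16 ≈ 235 + (p/100)(0 − 235), so p ≈ 100×(16 − 235)/(0 − 235) = -21900/-235 = 93.19.
p = 93 reproduces all three channels after rounding.

93%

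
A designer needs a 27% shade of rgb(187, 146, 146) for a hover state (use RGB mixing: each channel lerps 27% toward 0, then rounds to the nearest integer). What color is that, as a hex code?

Lerp each channel 27% toward 0:
  R: 187 − 50.49 = 136.51 → 137
  G: 146 + 0.27×(0−146) = 146 − 39.42 = 106.58 → 107
  B: 146 + 0.27×(0−146) = 146 − 39.42 = 106.58 → 107
rgb(137, 107, 107) = #896B6B.

#896B6B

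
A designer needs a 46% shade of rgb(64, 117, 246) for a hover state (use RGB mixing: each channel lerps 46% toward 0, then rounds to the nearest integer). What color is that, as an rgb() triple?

rgb(35, 63, 133)

A 46% shade moves each channel 46% toward 0:
  R: 64 + 0.46×(0−64) = 64 − 29.44 = 34.56 → 35
  G: 117 − 53.82 = 63.18 → 63
  B: 246 + 0.46×(0−246) = 246 − 113.16 = 132.84 → 133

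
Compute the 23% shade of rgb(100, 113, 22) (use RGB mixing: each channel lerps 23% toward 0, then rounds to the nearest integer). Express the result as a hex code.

A 23% shade moves each channel 23% toward 0:
  R: 100 − 23 = 77 → 77
  G: 113 + 0.23×(0−113) = 113 − 25.99 = 87.01 → 87
  B: 22 + 0.23×(0−22) = 22 − 5.06 = 16.94 → 17
rgb(77, 87, 17) = #4D5711.

#4D5711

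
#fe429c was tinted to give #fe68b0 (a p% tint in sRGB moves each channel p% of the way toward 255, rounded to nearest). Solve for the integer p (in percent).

20%

#fe429c is rgb(254, 66, 156); #fe68b0 is rgb(254, 104, 176).
On the G channel (widest range): 104 ≈ 66 + (p/100)(255 − 66), so p ≈ 100×(104 − 66)/(255 − 66) = 3800/189 = 20.11.
p = 20 reproduces all three channels after rounding.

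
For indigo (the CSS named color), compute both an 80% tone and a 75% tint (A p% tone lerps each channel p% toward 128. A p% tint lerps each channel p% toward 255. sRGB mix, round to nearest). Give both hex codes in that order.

#756680, #d2bfe0

CSS indigo is rgb(75, 0, 130).
80% tone:
  R: 75 + 0.8×(128−75) = 75 + 42.4 = 117.4 → 117
  G: 0 + 102.4 = 102.4 → 102
  B: 130 + 0.8×(128−130) = 130 − 1.6 = 128.4 → 128
  → #756680
75% tint:
  R: 75 + 135 = 210 → 210
  G: 0 + 191.25 = 191.25 → 191
  B: 130 + 0.75×(255−130) = 130 + 93.75 = 223.75 → 224
  → #d2bfe0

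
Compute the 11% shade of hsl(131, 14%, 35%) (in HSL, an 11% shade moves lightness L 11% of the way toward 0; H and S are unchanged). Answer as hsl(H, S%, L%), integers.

L moves 11% from 35 toward 0: 35 − 3.85 = 31.15 → 31.
H and S are unchanged.

hsl(131, 14%, 31%)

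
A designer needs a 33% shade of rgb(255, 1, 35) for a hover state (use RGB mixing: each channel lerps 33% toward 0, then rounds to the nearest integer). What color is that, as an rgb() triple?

rgb(171, 1, 23)

Per channel, c → c + 0.33(0 − c):
  R: 255 + 0.33×(0−255) = 255 − 84.15 = 170.85 → 171
  G: 1 + 0.33×(0−1) = 1 − 0.33 = 0.67 → 1
  B: 35 + 0.33×(0−35) = 35 − 11.55 = 23.45 → 23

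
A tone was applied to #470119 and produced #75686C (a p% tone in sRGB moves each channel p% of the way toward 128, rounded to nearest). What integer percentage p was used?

81%

#470119 is rgb(71, 1, 25); #75686C is rgb(117, 104, 108).
On the G channel (widest range): 104 ≈ 1 + (p/100)(128 − 1), so p ≈ 100×(104 − 1)/(128 − 1) = 10300/127 = 81.10.
p = 81 reproduces all three channels after rounding.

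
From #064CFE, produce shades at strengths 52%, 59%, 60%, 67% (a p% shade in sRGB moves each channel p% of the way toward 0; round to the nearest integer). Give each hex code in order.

#03247A, #021F68, #021E66, #021954

#064CFE is rgb(6, 76, 254).
52%: (6 − 3.12 = 2.88→3, 76 − 39.52 = 36.48→36, 254 − 132.08 = 121.92→122) → #03247A
59%: (6 − 3.54 = 2.46→2, 76 − 44.84 = 31.16→31, 254 − 149.86 = 104.14→104) → #021F68
60%: (6 − 3.6 = 2.4→2, 76 − 45.6 = 30.4→30, 254 − 152.4 = 101.6→102) → #021E66
67%: (6 − 4.02 = 1.98→2, 76 − 50.92 = 25.08→25, 254 − 170.18 = 83.82→84) → #021954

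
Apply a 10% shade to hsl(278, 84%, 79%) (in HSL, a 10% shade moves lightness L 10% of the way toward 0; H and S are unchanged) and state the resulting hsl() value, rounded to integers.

L moves 10% from 79 toward 0: 79 − 7.9 = 71.1 → 71.
H and S are unchanged.

hsl(278, 84%, 71%)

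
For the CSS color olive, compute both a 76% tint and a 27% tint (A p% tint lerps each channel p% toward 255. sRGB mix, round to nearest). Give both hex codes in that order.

CSS olive is rgb(128, 128, 0).
76% tint:
  R: 128 + 96.52 = 224.52 → 225
  G: 128 + 0.76×(255−128) = 128 + 96.52 = 224.52 → 225
  B: 0 + 0.76×(255−0) = 0 + 193.8 = 193.8 → 194
  → #e1e1c2
27% tint:
  R: 128 + 0.27×(255−128) = 128 + 34.29 = 162.29 → 162
  G: 128 + 0.27×(255−128) = 128 + 34.29 = 162.29 → 162
  B: 0 + 0.27×(255−0) = 0 + 68.85 = 68.85 → 69
  → #a2a245

#e1e1c2, #a2a245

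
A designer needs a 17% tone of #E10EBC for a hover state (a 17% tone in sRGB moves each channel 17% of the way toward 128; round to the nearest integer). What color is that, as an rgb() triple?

rgb(209, 33, 178)

#E10EBC is rgb(225, 14, 188).
A 17% tone moves each channel 17% toward 128:
  R: 225 − 16.49 = 208.51 → 209
  G: 14 + 0.17×(128−14) = 14 + 19.38 = 33.38 → 33
  B: 188 + 0.17×(128−188) = 188 − 10.2 = 177.8 → 178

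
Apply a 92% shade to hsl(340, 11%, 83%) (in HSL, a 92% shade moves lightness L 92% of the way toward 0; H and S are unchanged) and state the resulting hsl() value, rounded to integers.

L moves 92% from 83 toward 0: 83 − 76.36 = 6.64 → 7.
H and S are unchanged.

hsl(340, 11%, 7%)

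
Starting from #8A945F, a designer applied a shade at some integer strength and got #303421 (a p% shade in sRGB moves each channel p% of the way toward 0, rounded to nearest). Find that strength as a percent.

65%

#8A945F is rgb(138, 148, 95); #303421 is rgb(48, 52, 33).
On the G channel (widest range): 52 ≈ 148 + (p/100)(0 − 148), so p ≈ 100×(52 − 148)/(0 − 148) = -9600/-148 = 64.86.
p = 65 reproduces all three channels after rounding.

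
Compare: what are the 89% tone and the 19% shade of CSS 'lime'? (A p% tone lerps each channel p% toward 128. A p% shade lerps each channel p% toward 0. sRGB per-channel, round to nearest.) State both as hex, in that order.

CSS lime is rgb(0, 255, 0).
89% tone:
  R: 0 + 0.89×(128−0) = 0 + 113.92 = 113.92 → 114
  G: 255 + 0.89×(128−255) = 255 − 113.03 = 141.97 → 142
  B: 0 + 113.92 = 113.92 → 114
  → #728E72
19% shade:
  R: 0 + 0.19×(0−0) = 0 + 0 = 0 → 0
  G: 255 + 0.19×(0−255) = 255 − 48.45 = 206.55 → 207
  B: 0 + 0.19×(0−0) = 0 + 0 = 0 → 0
  → #00CF00

#728E72, #00CF00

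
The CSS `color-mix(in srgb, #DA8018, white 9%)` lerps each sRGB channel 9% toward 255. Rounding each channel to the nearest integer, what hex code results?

#DD8B2D

#DA8018 is rgb(218, 128, 24).
A 9% tint moves each channel 9% toward 255:
  R: 218 + 3.33 = 221.33 → 221
  G: 128 + 0.09×(255−128) = 128 + 11.43 = 139.43 → 139
  B: 24 + 0.09×(255−24) = 24 + 20.79 = 44.79 → 45
rgb(221, 139, 45) = #DD8B2D.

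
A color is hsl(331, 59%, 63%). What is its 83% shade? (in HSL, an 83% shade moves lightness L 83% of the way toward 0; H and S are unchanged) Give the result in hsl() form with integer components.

L moves 83% from 63 toward 0: 63 − 52.29 = 10.71 → 11.
H and S are unchanged.

hsl(331, 59%, 11%)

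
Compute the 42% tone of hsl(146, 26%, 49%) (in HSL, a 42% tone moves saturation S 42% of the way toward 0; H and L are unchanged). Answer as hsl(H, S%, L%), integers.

S moves 42% from 26 toward 0: 26 − 10.92 = 15.08 → 15.
H and L are unchanged.

hsl(146, 15%, 49%)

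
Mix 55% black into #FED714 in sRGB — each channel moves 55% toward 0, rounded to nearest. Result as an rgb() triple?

#FED714 is rgb(254, 215, 20).
A 55% shade moves each channel 55% toward 0:
  R: 254 + 0.55×(0−254) = 254 − 139.7 = 114.3 → 114
  G: 215 − 118.25 = 96.75 → 97
  B: 20 + 0.55×(0−20) = 20 − 11 = 9 → 9

rgb(114, 97, 9)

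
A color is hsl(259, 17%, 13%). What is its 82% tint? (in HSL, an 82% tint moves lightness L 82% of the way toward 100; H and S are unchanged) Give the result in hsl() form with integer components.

hsl(259, 17%, 84%)

L moves 82% from 13 toward 100: 13 + 71.34 = 84.34 → 84.
H and S are unchanged.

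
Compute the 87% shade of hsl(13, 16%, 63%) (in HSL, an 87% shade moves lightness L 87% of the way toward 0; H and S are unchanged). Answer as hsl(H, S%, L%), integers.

L moves 87% from 63 toward 0: 63 − 54.81 = 8.19 → 8.
H and S are unchanged.

hsl(13, 16%, 8%)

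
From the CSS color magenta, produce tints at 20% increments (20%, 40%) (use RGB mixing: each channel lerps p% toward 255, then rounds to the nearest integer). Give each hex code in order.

CSS magenta is rgb(255, 0, 255).
20%: (255→255, 0 + 51 = 51→51, 255→255) → #FF33FF
40%: (255→255, 0 + 102 = 102→102, 255→255) → #FF66FF

#FF33FF, #FF66FF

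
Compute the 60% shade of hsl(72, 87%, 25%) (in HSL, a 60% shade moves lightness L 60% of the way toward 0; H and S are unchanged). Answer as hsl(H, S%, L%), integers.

hsl(72, 87%, 10%)

L moves 60% from 25 toward 0: 25 − 15 = 10 → 10.
H and S are unchanged.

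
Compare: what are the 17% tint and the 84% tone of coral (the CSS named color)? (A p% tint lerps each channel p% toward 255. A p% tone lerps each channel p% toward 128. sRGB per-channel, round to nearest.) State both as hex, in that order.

CSS coral is rgb(255, 127, 80).
17% tint:
  R: 255 + 0.17×(255−255) = 255 + 0 = 255 → 255
  G: 127 + 21.76 = 148.76 → 149
  B: 80 + 0.17×(255−80) = 80 + 29.75 = 109.75 → 110
  → #ff956e
84% tone:
  R: 255 − 106.68 = 148.32 → 148
  G: 127 + 0.84×(128−127) = 127 + 0.84 = 127.84 → 128
  B: 80 + 40.32 = 120.32 → 120
  → #948078

#ff956e, #948078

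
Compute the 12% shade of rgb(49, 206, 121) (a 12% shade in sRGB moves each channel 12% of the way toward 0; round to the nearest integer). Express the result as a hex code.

A 12% shade moves each channel 12% toward 0:
  R: 49 + 0.12×(0−49) = 49 − 5.88 = 43.12 → 43
  G: 206 − 24.72 = 181.28 → 181
  B: 121 + 0.12×(0−121) = 121 − 14.52 = 106.48 → 106
rgb(43, 181, 106) = #2BB56A.

#2BB56A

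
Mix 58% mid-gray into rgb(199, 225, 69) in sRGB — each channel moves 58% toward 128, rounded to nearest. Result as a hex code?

#9EA967

A 58% tone moves each channel 58% toward 128:
  R: 199 + 0.58×(128−199) = 199 − 41.18 = 157.82 → 158
  G: 225 + 0.58×(128−225) = 225 − 56.26 = 168.74 → 169
  B: 69 + 0.58×(128−69) = 69 + 34.22 = 103.22 → 103
rgb(158, 169, 103) = #9EA967.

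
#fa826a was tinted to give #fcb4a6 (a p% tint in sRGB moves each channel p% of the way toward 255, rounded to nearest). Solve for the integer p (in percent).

#fa826a is rgb(250, 130, 106); #fcb4a6 is rgb(252, 180, 166).
On the B channel (widest range): 166 ≈ 106 + (p/100)(255 − 106), so p ≈ 100×(166 − 106)/(255 − 106) = 6000/149 = 40.27.
p = 40 reproduces all three channels after rounding.

40%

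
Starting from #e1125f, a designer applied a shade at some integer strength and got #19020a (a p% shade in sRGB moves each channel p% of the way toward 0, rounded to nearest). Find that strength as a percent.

89%

#e1125f is rgb(225, 18, 95); #19020a is rgb(25, 2, 10).
On the R channel (widest range): 25 ≈ 225 + (p/100)(0 − 225), so p ≈ 100×(25 − 225)/(0 − 225) = -20000/-225 = 88.89.
p = 89 reproduces all three channels after rounding.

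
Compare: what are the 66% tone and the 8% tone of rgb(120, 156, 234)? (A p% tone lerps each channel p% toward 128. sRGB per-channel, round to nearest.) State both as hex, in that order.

66% tone:
  R: 120 + 5.28 = 125.28 → 125
  G: 156 + 0.66×(128−156) = 156 − 18.48 = 137.52 → 138
  B: 234 + 0.66×(128−234) = 234 − 69.96 = 164.04 → 164
  → #7D8AA4
8% tone:
  R: 120 + 0.08×(128−120) = 120 + 0.64 = 120.64 → 121
  G: 156 + 0.08×(128−156) = 156 − 2.24 = 153.76 → 154
  B: 234 − 8.48 = 225.52 → 226
  → #799AE2

#7D8AA4, #799AE2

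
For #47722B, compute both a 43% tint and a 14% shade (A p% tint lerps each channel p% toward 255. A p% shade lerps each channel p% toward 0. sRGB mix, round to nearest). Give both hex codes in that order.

#96AF86, #3D6225

#47722B is rgb(71, 114, 43).
43% tint:
  R: 71 + 79.12 = 150.12 → 150
  G: 114 + 60.63 = 174.63 → 175
  B: 43 + 91.16 = 134.16 → 134
  → #96AF86
14% shade:
  R: 71 − 9.94 = 61.06 → 61
  G: 114 + 0.14×(0−114) = 114 − 15.96 = 98.04 → 98
  B: 43 + 0.14×(0−43) = 43 − 6.02 = 36.98 → 37
  → #3D6225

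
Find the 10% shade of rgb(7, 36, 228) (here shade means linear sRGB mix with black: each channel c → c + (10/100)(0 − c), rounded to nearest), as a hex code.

#0620cd

Lerp each channel 10% toward 0:
  R: 7 − 0.7 = 6.3 → 6
  G: 36 + 0.1×(0−36) = 36 − 3.6 = 32.4 → 32
  B: 228 + 0.1×(0−228) = 228 − 22.8 = 205.2 → 205
rgb(6, 32, 205) = #0620cd.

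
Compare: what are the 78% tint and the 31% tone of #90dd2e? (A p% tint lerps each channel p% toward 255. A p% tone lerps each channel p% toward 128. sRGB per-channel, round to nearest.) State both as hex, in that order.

#90dd2e is rgb(144, 221, 46).
78% tint:
  R: 144 + 86.58 = 230.58 → 231
  G: 221 + 0.78×(255−221) = 221 + 26.52 = 247.52 → 248
  B: 46 + 0.78×(255−46) = 46 + 163.02 = 209.02 → 209
  → #e7f8d1
31% tone:
  R: 144 − 4.96 = 139.04 → 139
  G: 221 − 28.83 = 192.17 → 192
  B: 46 + 25.42 = 71.42 → 71
  → #8bc047

#e7f8d1, #8bc047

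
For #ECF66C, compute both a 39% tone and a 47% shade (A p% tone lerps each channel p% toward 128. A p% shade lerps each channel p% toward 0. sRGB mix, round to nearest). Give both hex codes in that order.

#ECF66C is rgb(236, 246, 108).
39% tone:
  R: 236 + 0.39×(128−236) = 236 − 42.12 = 193.88 → 194
  G: 246 + 0.39×(128−246) = 246 − 46.02 = 199.98 → 200
  B: 108 + 0.39×(128−108) = 108 + 7.8 = 115.8 → 116
  → #C2C874
47% shade:
  R: 236 + 0.47×(0−236) = 236 − 110.92 = 125.08 → 125
  G: 246 − 115.62 = 130.38 → 130
  B: 108 + 0.47×(0−108) = 108 − 50.76 = 57.24 → 57
  → #7D8239

#C2C874, #7D8239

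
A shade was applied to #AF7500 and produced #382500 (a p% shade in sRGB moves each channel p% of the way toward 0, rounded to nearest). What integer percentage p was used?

#AF7500 is rgb(175, 117, 0); #382500 is rgb(56, 37, 0).
On the R channel (widest range): 56 ≈ 175 + (p/100)(0 − 175), so p ≈ 100×(56 − 175)/(0 − 175) = -11900/-175 = 68.00.
p = 68 reproduces all three channels after rounding.

68%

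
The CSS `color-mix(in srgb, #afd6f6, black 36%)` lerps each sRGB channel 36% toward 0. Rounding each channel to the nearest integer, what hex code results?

#70899d

#afd6f6 is rgb(175, 214, 246).
A 36% shade moves each channel 36% toward 0:
  R: 175 + 0.36×(0−175) = 175 − 63 = 112 → 112
  G: 214 + 0.36×(0−214) = 214 − 77.04 = 136.96 → 137
  B: 246 − 88.56 = 157.44 → 157
rgb(112, 137, 157) = #70899d.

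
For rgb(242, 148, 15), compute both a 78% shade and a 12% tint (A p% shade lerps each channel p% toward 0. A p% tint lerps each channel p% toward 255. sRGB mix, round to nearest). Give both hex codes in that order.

#352103, #F4A12C

78% shade:
  R: 242 + 0.78×(0−242) = 242 − 188.76 = 53.24 → 53
  G: 148 + 0.78×(0−148) = 148 − 115.44 = 32.56 → 33
  B: 15 + 0.78×(0−15) = 15 − 11.7 = 3.3 → 3
  → #352103
12% tint:
  R: 242 + 0.12×(255−242) = 242 + 1.56 = 243.56 → 244
  G: 148 + 12.84 = 160.84 → 161
  B: 15 + 0.12×(255−15) = 15 + 28.8 = 43.8 → 44
  → #F4A12C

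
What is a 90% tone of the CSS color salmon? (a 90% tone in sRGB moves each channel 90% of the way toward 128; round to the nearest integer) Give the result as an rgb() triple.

CSS salmon is rgb(250, 128, 114).
A 90% tone moves each channel 90% toward 128:
  R: 250 − 109.8 = 140.2 → 140
  G: 128 + 0 = 128 → 128
  B: 114 + 0.9×(128−114) = 114 + 12.6 = 126.6 → 127

rgb(140, 128, 127)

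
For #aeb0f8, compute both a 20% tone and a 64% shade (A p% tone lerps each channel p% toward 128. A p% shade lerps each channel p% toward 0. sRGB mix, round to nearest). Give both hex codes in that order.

#aeb0f8 is rgb(174, 176, 248).
20% tone:
  R: 174 + 0.2×(128−174) = 174 − 9.2 = 164.8 → 165
  G: 176 + 0.2×(128−176) = 176 − 9.6 = 166.4 → 166
  B: 248 + 0.2×(128−248) = 248 − 24 = 224 → 224
  → #a5a6e0
64% shade:
  R: 174 − 111.36 = 62.64 → 63
  G: 176 + 0.64×(0−176) = 176 − 112.64 = 63.36 → 63
  B: 248 + 0.64×(0−248) = 248 − 158.72 = 89.28 → 89
  → #3f3f59

#a5a6e0, #3f3f59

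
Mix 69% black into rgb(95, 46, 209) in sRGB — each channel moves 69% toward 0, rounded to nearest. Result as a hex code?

A 69% shade moves each channel 69% toward 0:
  R: 95 + 0.69×(0−95) = 95 − 65.55 = 29.45 → 29
  G: 46 − 31.74 = 14.26 → 14
  B: 209 − 144.21 = 64.79 → 65
rgb(29, 14, 65) = #1d0e41.

#1d0e41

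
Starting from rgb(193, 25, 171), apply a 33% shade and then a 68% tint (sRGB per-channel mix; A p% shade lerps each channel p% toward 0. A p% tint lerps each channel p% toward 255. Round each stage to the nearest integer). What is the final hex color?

Lerp each channel 33% toward 0:
  R: 193 + 0.33×(0−193) = 193 − 63.69 = 129.31 → 129
  G: 25 − 8.25 = 16.75 → 17
  B: 171 − 56.43 = 114.57 → 115
After the shade: rgb(129, 17, 115) = #811173.
Per channel, c → c + 0.68(255 − c):
  R: 129 + 85.68 = 214.68 → 215
  G: 17 + 0.68×(255−17) = 17 + 161.84 = 178.84 → 179
  B: 115 + 0.68×(255−115) = 115 + 95.2 = 210.2 → 210
rgb(215, 179, 210) = #D7B3D2.

#D7B3D2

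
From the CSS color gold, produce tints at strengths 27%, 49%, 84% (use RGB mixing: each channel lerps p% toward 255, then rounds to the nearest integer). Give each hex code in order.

#FFE245, #FFEB7D, #FFF9D6

CSS gold is rgb(255, 215, 0).
27%: (255→255, 215 + 10.8 = 225.8→226, 0 + 68.85 = 68.85→69) → #FFE245
49%: (255→255, 215 + 19.6 = 234.6→235, 0 + 124.95 = 124.95→125) → #FFEB7D
84%: (255→255, 215 + 33.6 = 248.6→249, 0 + 214.2 = 214.2→214) → #FFF9D6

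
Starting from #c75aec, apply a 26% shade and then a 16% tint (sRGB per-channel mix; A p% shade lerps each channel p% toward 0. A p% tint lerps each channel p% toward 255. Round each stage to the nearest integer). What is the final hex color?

#a461bc

#c75aec is rgb(199, 90, 236).
Per channel, c → c + 0.26(0 − c):
  R: 199 + 0.26×(0−199) = 199 − 51.74 = 147.26 → 147
  G: 90 − 23.4 = 66.6 → 67
  B: 236 + 0.26×(0−236) = 236 − 61.36 = 174.64 → 175
After the shade: rgb(147, 67, 175) = #9343af.
A 16% tint moves each channel 16% toward 255:
  R: 147 + 0.16×(255−147) = 147 + 17.28 = 164.28 → 164
  G: 67 + 0.16×(255−67) = 67 + 30.08 = 97.08 → 97
  B: 175 + 0.16×(255−175) = 175 + 12.8 = 187.8 → 188
rgb(164, 97, 188) = #a461bc.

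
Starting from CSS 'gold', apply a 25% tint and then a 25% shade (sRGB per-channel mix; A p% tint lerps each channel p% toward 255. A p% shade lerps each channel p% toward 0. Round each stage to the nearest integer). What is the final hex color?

#BFA930

CSS gold is rgb(255, 215, 0).
A 25% tint moves each channel 25% toward 255:
  R: 255 + 0.25×(255−255) = 255 + 0 = 255 → 255
  G: 215 + 0.25×(255−215) = 215 + 10 = 225 → 225
  B: 0 + 0.25×(255−0) = 0 + 63.75 = 63.75 → 64
After the tint: rgb(255, 225, 64) = #FFE140.
Lerp each channel 25% toward 0:
  R: 255 + 0.25×(0−255) = 255 − 63.75 = 191.25 → 191
  G: 225 − 56.25 = 168.75 → 169
  B: 64 + 0.25×(0−64) = 64 − 16 = 48 → 48
rgb(191, 169, 48) = #BFA930.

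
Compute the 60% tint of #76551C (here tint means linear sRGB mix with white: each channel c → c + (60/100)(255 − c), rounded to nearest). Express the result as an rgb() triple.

#76551C is rgb(118, 85, 28).
Lerp each channel 60% toward 255:
  R: 118 + 0.6×(255−118) = 118 + 82.2 = 200.2 → 200
  G: 85 + 102 = 187 → 187
  B: 28 + 0.6×(255−28) = 28 + 136.2 = 164.2 → 164

rgb(200, 187, 164)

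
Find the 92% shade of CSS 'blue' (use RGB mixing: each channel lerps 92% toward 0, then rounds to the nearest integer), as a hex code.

#000014

CSS blue is rgb(0, 0, 255).
A 92% shade moves each channel 92% toward 0:
  R: 0 + 0.92×(0−0) = 0 + 0 = 0 → 0
  G: 0 + 0 = 0 → 0
  B: 255 − 234.6 = 20.4 → 20
rgb(0, 0, 20) = #000014.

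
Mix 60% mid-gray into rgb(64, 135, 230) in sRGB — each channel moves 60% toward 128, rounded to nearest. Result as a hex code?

Per channel, c → c + 0.6(128 − c):
  R: 64 + 38.4 = 102.4 → 102
  G: 135 − 4.2 = 130.8 → 131
  B: 230 + 0.6×(128−230) = 230 − 61.2 = 168.8 → 169
rgb(102, 131, 169) = #6683A9.

#6683A9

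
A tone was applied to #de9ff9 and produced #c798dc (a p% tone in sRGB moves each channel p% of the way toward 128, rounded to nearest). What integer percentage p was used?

24%

#de9ff9 is rgb(222, 159, 249); #c798dc is rgb(199, 152, 220).
On the B channel (widest range): 220 ≈ 249 + (p/100)(128 − 249), so p ≈ 100×(220 − 249)/(128 − 249) = -2900/-121 = 23.97.
p = 24 reproduces all three channels after rounding.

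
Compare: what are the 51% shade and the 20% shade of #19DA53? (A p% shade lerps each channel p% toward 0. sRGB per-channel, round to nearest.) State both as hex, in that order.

#0C6B29, #14AE42

#19DA53 is rgb(25, 218, 83).
51% shade:
  R: 25 + 0.51×(0−25) = 25 − 12.75 = 12.25 → 12
  G: 218 + 0.51×(0−218) = 218 − 111.18 = 106.82 → 107
  B: 83 + 0.51×(0−83) = 83 − 42.33 = 40.67 → 41
  → #0C6B29
20% shade:
  R: 25 − 5 = 20 → 20
  G: 218 + 0.2×(0−218) = 218 − 43.6 = 174.4 → 174
  B: 83 + 0.2×(0−83) = 83 − 16.6 = 66.4 → 66
  → #14AE42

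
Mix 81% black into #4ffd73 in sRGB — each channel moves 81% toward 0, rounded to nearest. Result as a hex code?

#0f3016

#4ffd73 is rgb(79, 253, 115).
An 81% shade moves each channel 81% toward 0:
  R: 79 − 63.99 = 15.01 → 15
  G: 253 − 204.93 = 48.07 → 48
  B: 115 + 0.81×(0−115) = 115 − 93.15 = 21.85 → 22
rgb(15, 48, 22) = #0f3016.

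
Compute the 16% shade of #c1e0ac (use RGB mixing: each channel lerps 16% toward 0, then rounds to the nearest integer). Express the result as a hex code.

#c1e0ac is rgb(193, 224, 172).
Lerp each channel 16% toward 0:
  R: 193 + 0.16×(0−193) = 193 − 30.88 = 162.12 → 162
  G: 224 − 35.84 = 188.16 → 188
  B: 172 − 27.52 = 144.48 → 144
rgb(162, 188, 144) = #a2bc90.

#a2bc90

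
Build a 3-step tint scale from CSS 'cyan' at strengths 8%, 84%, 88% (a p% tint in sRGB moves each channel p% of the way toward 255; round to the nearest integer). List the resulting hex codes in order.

CSS cyan is rgb(0, 255, 255).
8%: (0 + 20.4 = 20.4→20, 255→255, 255→255) → #14FFFF
84%: (0 + 214.2 = 214.2→214, 255→255, 255→255) → #D6FFFF
88%: (0 + 224.4 = 224.4→224, 255→255, 255→255) → #E0FFFF

#14FFFF, #D6FFFF, #E0FFFF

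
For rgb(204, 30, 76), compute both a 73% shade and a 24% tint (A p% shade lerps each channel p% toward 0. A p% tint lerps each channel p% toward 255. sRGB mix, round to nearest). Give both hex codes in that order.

73% shade:
  R: 204 + 0.73×(0−204) = 204 − 148.92 = 55.08 → 55
  G: 30 + 0.73×(0−30) = 30 − 21.9 = 8.1 → 8
  B: 76 + 0.73×(0−76) = 76 − 55.48 = 20.52 → 21
  → #370815
24% tint:
  R: 204 + 12.24 = 216.24 → 216
  G: 30 + 0.24×(255−30) = 30 + 54 = 84 → 84
  B: 76 + 0.24×(255−76) = 76 + 42.96 = 118.96 → 119
  → #D85477

#370815, #D85477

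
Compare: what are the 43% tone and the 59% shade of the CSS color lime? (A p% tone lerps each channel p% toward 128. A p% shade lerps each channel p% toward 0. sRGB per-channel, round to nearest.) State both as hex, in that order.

#37c837, #006900

CSS lime is rgb(0, 255, 0).
43% tone:
  R: 0 + 0.43×(128−0) = 0 + 55.04 = 55.04 → 55
  G: 255 − 54.61 = 200.39 → 200
  B: 0 + 55.04 = 55.04 → 55
  → #37c837
59% shade:
  R: 0 + 0 = 0 → 0
  G: 255 − 150.45 = 104.55 → 105
  B: 0 + 0 = 0 → 0
  → #006900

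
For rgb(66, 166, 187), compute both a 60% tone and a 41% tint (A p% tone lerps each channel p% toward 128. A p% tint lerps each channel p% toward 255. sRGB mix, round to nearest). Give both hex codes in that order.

#678F98, #8FCAD7

60% tone:
  R: 66 + 37.2 = 103.2 → 103
  G: 166 + 0.6×(128−166) = 166 − 22.8 = 143.2 → 143
  B: 187 + 0.6×(128−187) = 187 − 35.4 = 151.6 → 152
  → #678F98
41% tint:
  R: 66 + 0.41×(255−66) = 66 + 77.49 = 143.49 → 143
  G: 166 + 0.41×(255−166) = 166 + 36.49 = 202.49 → 202
  B: 187 + 0.41×(255−187) = 187 + 27.88 = 214.88 → 215
  → #8FCAD7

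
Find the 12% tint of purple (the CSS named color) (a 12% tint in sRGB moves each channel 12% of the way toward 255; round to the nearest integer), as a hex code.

#8F1F8F

CSS purple is rgb(128, 0, 128).
A 12% tint moves each channel 12% toward 255:
  R: 128 + 0.12×(255−128) = 128 + 15.24 = 143.24 → 143
  G: 0 + 0.12×(255−0) = 0 + 30.6 = 30.6 → 31
  B: 128 + 15.24 = 143.24 → 143
rgb(143, 31, 143) = #8F1F8F.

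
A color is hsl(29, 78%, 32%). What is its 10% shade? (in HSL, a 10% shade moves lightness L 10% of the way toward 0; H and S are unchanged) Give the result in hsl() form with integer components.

L moves 10% from 32 toward 0: 32 − 3.2 = 28.8 → 29.
H and S are unchanged.

hsl(29, 78%, 29%)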